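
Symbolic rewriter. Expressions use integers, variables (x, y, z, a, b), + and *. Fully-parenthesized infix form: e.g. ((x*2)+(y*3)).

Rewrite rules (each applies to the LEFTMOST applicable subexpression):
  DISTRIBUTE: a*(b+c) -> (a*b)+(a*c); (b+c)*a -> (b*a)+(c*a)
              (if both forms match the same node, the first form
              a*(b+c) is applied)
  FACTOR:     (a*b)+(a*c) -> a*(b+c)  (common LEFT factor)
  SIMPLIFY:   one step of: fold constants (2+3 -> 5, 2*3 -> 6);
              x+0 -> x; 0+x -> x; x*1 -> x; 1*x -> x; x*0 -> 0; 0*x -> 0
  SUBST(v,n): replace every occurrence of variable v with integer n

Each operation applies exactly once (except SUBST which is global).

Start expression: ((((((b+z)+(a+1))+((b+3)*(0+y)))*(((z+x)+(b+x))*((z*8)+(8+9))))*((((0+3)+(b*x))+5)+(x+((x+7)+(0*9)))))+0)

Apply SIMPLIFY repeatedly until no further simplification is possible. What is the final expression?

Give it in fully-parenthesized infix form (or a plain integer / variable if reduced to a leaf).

Start: ((((((b+z)+(a+1))+((b+3)*(0+y)))*(((z+x)+(b+x))*((z*8)+(8+9))))*((((0+3)+(b*x))+5)+(x+((x+7)+(0*9)))))+0)
Step 1: at root: ((((((b+z)+(a+1))+((b+3)*(0+y)))*(((z+x)+(b+x))*((z*8)+(8+9))))*((((0+3)+(b*x))+5)+(x+((x+7)+(0*9)))))+0) -> (((((b+z)+(a+1))+((b+3)*(0+y)))*(((z+x)+(b+x))*((z*8)+(8+9))))*((((0+3)+(b*x))+5)+(x+((x+7)+(0*9))))); overall: ((((((b+z)+(a+1))+((b+3)*(0+y)))*(((z+x)+(b+x))*((z*8)+(8+9))))*((((0+3)+(b*x))+5)+(x+((x+7)+(0*9)))))+0) -> (((((b+z)+(a+1))+((b+3)*(0+y)))*(((z+x)+(b+x))*((z*8)+(8+9))))*((((0+3)+(b*x))+5)+(x+((x+7)+(0*9)))))
Step 2: at LLRR: (0+y) -> y; overall: (((((b+z)+(a+1))+((b+3)*(0+y)))*(((z+x)+(b+x))*((z*8)+(8+9))))*((((0+3)+(b*x))+5)+(x+((x+7)+(0*9))))) -> (((((b+z)+(a+1))+((b+3)*y))*(((z+x)+(b+x))*((z*8)+(8+9))))*((((0+3)+(b*x))+5)+(x+((x+7)+(0*9)))))
Step 3: at LRRR: (8+9) -> 17; overall: (((((b+z)+(a+1))+((b+3)*y))*(((z+x)+(b+x))*((z*8)+(8+9))))*((((0+3)+(b*x))+5)+(x+((x+7)+(0*9))))) -> (((((b+z)+(a+1))+((b+3)*y))*(((z+x)+(b+x))*((z*8)+17)))*((((0+3)+(b*x))+5)+(x+((x+7)+(0*9)))))
Step 4: at RLLL: (0+3) -> 3; overall: (((((b+z)+(a+1))+((b+3)*y))*(((z+x)+(b+x))*((z*8)+17)))*((((0+3)+(b*x))+5)+(x+((x+7)+(0*9))))) -> (((((b+z)+(a+1))+((b+3)*y))*(((z+x)+(b+x))*((z*8)+17)))*(((3+(b*x))+5)+(x+((x+7)+(0*9)))))
Step 5: at RRRR: (0*9) -> 0; overall: (((((b+z)+(a+1))+((b+3)*y))*(((z+x)+(b+x))*((z*8)+17)))*(((3+(b*x))+5)+(x+((x+7)+(0*9))))) -> (((((b+z)+(a+1))+((b+3)*y))*(((z+x)+(b+x))*((z*8)+17)))*(((3+(b*x))+5)+(x+((x+7)+0))))
Step 6: at RRR: ((x+7)+0) -> (x+7); overall: (((((b+z)+(a+1))+((b+3)*y))*(((z+x)+(b+x))*((z*8)+17)))*(((3+(b*x))+5)+(x+((x+7)+0)))) -> (((((b+z)+(a+1))+((b+3)*y))*(((z+x)+(b+x))*((z*8)+17)))*(((3+(b*x))+5)+(x+(x+7))))
Fixed point: (((((b+z)+(a+1))+((b+3)*y))*(((z+x)+(b+x))*((z*8)+17)))*(((3+(b*x))+5)+(x+(x+7))))

Answer: (((((b+z)+(a+1))+((b+3)*y))*(((z+x)+(b+x))*((z*8)+17)))*(((3+(b*x))+5)+(x+(x+7))))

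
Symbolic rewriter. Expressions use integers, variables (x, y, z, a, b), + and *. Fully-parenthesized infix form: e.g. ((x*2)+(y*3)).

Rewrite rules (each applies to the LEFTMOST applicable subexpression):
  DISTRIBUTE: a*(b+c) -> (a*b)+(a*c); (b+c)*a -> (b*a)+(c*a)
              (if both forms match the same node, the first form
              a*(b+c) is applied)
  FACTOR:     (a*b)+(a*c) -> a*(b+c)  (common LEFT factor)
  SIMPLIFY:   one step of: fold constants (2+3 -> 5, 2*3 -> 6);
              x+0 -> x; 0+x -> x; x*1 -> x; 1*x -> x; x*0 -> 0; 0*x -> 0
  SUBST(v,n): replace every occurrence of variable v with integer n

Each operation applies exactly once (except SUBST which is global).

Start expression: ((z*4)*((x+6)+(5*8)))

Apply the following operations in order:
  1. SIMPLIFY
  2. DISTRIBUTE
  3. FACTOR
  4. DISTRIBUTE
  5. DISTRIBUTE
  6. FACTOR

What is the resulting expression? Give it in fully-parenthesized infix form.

Answer: (((z*4)*(x+6))+((z*4)*40))

Derivation:
Start: ((z*4)*((x+6)+(5*8)))
Apply SIMPLIFY at RR (target: (5*8)): ((z*4)*((x+6)+(5*8))) -> ((z*4)*((x+6)+40))
Apply DISTRIBUTE at root (target: ((z*4)*((x+6)+40))): ((z*4)*((x+6)+40)) -> (((z*4)*(x+6))+((z*4)*40))
Apply FACTOR at root (target: (((z*4)*(x+6))+((z*4)*40))): (((z*4)*(x+6))+((z*4)*40)) -> ((z*4)*((x+6)+40))
Apply DISTRIBUTE at root (target: ((z*4)*((x+6)+40))): ((z*4)*((x+6)+40)) -> (((z*4)*(x+6))+((z*4)*40))
Apply DISTRIBUTE at L (target: ((z*4)*(x+6))): (((z*4)*(x+6))+((z*4)*40)) -> ((((z*4)*x)+((z*4)*6))+((z*4)*40))
Apply FACTOR at L (target: (((z*4)*x)+((z*4)*6))): ((((z*4)*x)+((z*4)*6))+((z*4)*40)) -> (((z*4)*(x+6))+((z*4)*40))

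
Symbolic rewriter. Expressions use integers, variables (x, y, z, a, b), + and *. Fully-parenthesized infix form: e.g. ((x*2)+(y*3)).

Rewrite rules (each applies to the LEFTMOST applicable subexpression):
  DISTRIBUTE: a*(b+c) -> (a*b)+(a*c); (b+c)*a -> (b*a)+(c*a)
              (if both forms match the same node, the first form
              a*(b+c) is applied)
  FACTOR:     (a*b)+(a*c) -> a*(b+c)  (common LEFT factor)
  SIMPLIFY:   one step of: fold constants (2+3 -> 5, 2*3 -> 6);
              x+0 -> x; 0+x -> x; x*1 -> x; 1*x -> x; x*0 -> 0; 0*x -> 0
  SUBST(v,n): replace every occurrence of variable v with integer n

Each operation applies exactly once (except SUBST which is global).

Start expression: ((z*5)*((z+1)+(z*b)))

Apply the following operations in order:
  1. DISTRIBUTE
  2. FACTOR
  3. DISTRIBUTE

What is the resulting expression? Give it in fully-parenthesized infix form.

Answer: (((z*5)*(z+1))+((z*5)*(z*b)))

Derivation:
Start: ((z*5)*((z+1)+(z*b)))
Apply DISTRIBUTE at root (target: ((z*5)*((z+1)+(z*b)))): ((z*5)*((z+1)+(z*b))) -> (((z*5)*(z+1))+((z*5)*(z*b)))
Apply FACTOR at root (target: (((z*5)*(z+1))+((z*5)*(z*b)))): (((z*5)*(z+1))+((z*5)*(z*b))) -> ((z*5)*((z+1)+(z*b)))
Apply DISTRIBUTE at root (target: ((z*5)*((z+1)+(z*b)))): ((z*5)*((z+1)+(z*b))) -> (((z*5)*(z+1))+((z*5)*(z*b)))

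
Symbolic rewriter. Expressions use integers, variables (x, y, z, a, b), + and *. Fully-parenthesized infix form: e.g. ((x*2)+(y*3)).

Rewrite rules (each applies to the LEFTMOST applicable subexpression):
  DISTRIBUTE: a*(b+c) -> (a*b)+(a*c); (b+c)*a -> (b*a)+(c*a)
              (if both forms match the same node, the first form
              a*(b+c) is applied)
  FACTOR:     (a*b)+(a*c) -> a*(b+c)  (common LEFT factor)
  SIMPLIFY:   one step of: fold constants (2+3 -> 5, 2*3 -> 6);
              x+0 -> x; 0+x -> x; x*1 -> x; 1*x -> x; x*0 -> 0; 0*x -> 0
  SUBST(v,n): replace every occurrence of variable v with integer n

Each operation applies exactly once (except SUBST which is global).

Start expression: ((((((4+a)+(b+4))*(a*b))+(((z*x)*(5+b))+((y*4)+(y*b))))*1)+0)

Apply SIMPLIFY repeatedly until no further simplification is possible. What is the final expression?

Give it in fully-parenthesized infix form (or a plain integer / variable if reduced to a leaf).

Start: ((((((4+a)+(b+4))*(a*b))+(((z*x)*(5+b))+((y*4)+(y*b))))*1)+0)
Step 1: at root: ((((((4+a)+(b+4))*(a*b))+(((z*x)*(5+b))+((y*4)+(y*b))))*1)+0) -> (((((4+a)+(b+4))*(a*b))+(((z*x)*(5+b))+((y*4)+(y*b))))*1); overall: ((((((4+a)+(b+4))*(a*b))+(((z*x)*(5+b))+((y*4)+(y*b))))*1)+0) -> (((((4+a)+(b+4))*(a*b))+(((z*x)*(5+b))+((y*4)+(y*b))))*1)
Step 2: at root: (((((4+a)+(b+4))*(a*b))+(((z*x)*(5+b))+((y*4)+(y*b))))*1) -> ((((4+a)+(b+4))*(a*b))+(((z*x)*(5+b))+((y*4)+(y*b)))); overall: (((((4+a)+(b+4))*(a*b))+(((z*x)*(5+b))+((y*4)+(y*b))))*1) -> ((((4+a)+(b+4))*(a*b))+(((z*x)*(5+b))+((y*4)+(y*b))))
Fixed point: ((((4+a)+(b+4))*(a*b))+(((z*x)*(5+b))+((y*4)+(y*b))))

Answer: ((((4+a)+(b+4))*(a*b))+(((z*x)*(5+b))+((y*4)+(y*b))))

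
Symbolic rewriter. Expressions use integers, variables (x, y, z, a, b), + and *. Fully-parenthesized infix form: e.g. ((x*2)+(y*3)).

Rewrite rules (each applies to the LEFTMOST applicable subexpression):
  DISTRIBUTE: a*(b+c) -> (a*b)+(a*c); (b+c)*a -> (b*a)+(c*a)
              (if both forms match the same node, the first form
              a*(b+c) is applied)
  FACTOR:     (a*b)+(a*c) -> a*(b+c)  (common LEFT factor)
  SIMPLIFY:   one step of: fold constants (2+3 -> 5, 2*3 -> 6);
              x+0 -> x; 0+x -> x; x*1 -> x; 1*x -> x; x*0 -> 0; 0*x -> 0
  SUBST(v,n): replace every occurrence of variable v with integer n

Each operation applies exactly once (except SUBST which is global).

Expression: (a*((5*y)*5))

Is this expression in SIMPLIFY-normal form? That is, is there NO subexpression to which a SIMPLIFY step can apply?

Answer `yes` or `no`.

Expression: (a*((5*y)*5))
Scanning for simplifiable subexpressions (pre-order)...
  at root: (a*((5*y)*5)) (not simplifiable)
  at R: ((5*y)*5) (not simplifiable)
  at RL: (5*y) (not simplifiable)
Result: no simplifiable subexpression found -> normal form.

Answer: yes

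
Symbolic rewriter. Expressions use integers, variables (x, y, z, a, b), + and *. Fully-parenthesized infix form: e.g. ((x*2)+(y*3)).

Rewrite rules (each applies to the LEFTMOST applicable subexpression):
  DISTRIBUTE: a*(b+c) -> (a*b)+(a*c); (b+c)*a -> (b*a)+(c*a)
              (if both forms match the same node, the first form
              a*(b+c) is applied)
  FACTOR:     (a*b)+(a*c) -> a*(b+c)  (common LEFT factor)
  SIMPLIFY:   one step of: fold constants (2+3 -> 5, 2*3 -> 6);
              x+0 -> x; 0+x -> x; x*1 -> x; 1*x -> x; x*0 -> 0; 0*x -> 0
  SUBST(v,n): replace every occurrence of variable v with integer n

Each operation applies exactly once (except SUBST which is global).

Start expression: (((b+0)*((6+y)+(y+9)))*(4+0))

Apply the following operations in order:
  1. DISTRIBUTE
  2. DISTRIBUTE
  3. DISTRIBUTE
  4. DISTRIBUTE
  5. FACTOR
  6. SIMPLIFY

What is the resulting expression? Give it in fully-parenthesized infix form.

Answer: ((((b*(6+y))*4)+(((b+0)*(y+9))*4))+(((b+0)*((6+y)+(y+9)))*0))

Derivation:
Start: (((b+0)*((6+y)+(y+9)))*(4+0))
Apply DISTRIBUTE at root (target: (((b+0)*((6+y)+(y+9)))*(4+0))): (((b+0)*((6+y)+(y+9)))*(4+0)) -> ((((b+0)*((6+y)+(y+9)))*4)+(((b+0)*((6+y)+(y+9)))*0))
Apply DISTRIBUTE at LL (target: ((b+0)*((6+y)+(y+9)))): ((((b+0)*((6+y)+(y+9)))*4)+(((b+0)*((6+y)+(y+9)))*0)) -> (((((b+0)*(6+y))+((b+0)*(y+9)))*4)+(((b+0)*((6+y)+(y+9)))*0))
Apply DISTRIBUTE at L (target: ((((b+0)*(6+y))+((b+0)*(y+9)))*4)): (((((b+0)*(6+y))+((b+0)*(y+9)))*4)+(((b+0)*((6+y)+(y+9)))*0)) -> (((((b+0)*(6+y))*4)+(((b+0)*(y+9))*4))+(((b+0)*((6+y)+(y+9)))*0))
Apply DISTRIBUTE at LLL (target: ((b+0)*(6+y))): (((((b+0)*(6+y))*4)+(((b+0)*(y+9))*4))+(((b+0)*((6+y)+(y+9)))*0)) -> ((((((b+0)*6)+((b+0)*y))*4)+(((b+0)*(y+9))*4))+(((b+0)*((6+y)+(y+9)))*0))
Apply FACTOR at LLL (target: (((b+0)*6)+((b+0)*y))): ((((((b+0)*6)+((b+0)*y))*4)+(((b+0)*(y+9))*4))+(((b+0)*((6+y)+(y+9)))*0)) -> (((((b+0)*(6+y))*4)+(((b+0)*(y+9))*4))+(((b+0)*((6+y)+(y+9)))*0))
Apply SIMPLIFY at LLLL (target: (b+0)): (((((b+0)*(6+y))*4)+(((b+0)*(y+9))*4))+(((b+0)*((6+y)+(y+9)))*0)) -> ((((b*(6+y))*4)+(((b+0)*(y+9))*4))+(((b+0)*((6+y)+(y+9)))*0))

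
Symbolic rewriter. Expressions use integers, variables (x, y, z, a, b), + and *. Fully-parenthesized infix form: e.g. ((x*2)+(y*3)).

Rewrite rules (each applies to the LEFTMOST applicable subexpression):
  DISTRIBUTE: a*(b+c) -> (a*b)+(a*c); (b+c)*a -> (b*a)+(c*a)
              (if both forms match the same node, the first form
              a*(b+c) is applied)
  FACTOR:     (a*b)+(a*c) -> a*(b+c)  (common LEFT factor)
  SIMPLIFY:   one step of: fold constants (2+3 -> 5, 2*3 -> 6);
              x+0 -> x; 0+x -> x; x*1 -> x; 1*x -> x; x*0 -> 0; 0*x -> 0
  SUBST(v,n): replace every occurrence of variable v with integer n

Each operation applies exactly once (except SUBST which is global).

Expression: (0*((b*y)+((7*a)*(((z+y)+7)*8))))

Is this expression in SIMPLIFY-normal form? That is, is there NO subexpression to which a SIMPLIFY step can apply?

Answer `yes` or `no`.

Answer: no

Derivation:
Expression: (0*((b*y)+((7*a)*(((z+y)+7)*8))))
Scanning for simplifiable subexpressions (pre-order)...
  at root: (0*((b*y)+((7*a)*(((z+y)+7)*8)))) (SIMPLIFIABLE)
  at R: ((b*y)+((7*a)*(((z+y)+7)*8))) (not simplifiable)
  at RL: (b*y) (not simplifiable)
  at RR: ((7*a)*(((z+y)+7)*8)) (not simplifiable)
  at RRL: (7*a) (not simplifiable)
  at RRR: (((z+y)+7)*8) (not simplifiable)
  at RRRL: ((z+y)+7) (not simplifiable)
  at RRRLL: (z+y) (not simplifiable)
Found simplifiable subexpr at path root: (0*((b*y)+((7*a)*(((z+y)+7)*8))))
One SIMPLIFY step would give: 0
-> NOT in normal form.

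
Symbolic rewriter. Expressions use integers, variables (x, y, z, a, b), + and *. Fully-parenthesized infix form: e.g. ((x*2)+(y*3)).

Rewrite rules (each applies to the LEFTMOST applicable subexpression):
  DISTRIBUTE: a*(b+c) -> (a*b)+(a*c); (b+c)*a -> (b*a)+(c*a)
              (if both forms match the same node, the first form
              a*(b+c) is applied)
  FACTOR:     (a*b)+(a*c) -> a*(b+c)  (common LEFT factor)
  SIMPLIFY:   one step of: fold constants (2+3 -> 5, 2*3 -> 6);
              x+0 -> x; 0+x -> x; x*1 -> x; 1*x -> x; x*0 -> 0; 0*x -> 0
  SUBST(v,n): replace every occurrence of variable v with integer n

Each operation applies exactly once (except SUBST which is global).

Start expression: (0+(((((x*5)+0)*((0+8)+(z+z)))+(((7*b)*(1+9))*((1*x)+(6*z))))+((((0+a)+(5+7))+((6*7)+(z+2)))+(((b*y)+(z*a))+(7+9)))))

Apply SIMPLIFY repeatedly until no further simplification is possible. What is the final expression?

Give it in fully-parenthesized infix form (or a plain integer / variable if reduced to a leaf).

Answer: ((((x*5)*(8+(z+z)))+(((7*b)*10)*(x+(6*z))))+(((a+12)+(42+(z+2)))+(((b*y)+(z*a))+16)))

Derivation:
Start: (0+(((((x*5)+0)*((0+8)+(z+z)))+(((7*b)*(1+9))*((1*x)+(6*z))))+((((0+a)+(5+7))+((6*7)+(z+2)))+(((b*y)+(z*a))+(7+9)))))
Step 1: at root: (0+(((((x*5)+0)*((0+8)+(z+z)))+(((7*b)*(1+9))*((1*x)+(6*z))))+((((0+a)+(5+7))+((6*7)+(z+2)))+(((b*y)+(z*a))+(7+9))))) -> (((((x*5)+0)*((0+8)+(z+z)))+(((7*b)*(1+9))*((1*x)+(6*z))))+((((0+a)+(5+7))+((6*7)+(z+2)))+(((b*y)+(z*a))+(7+9)))); overall: (0+(((((x*5)+0)*((0+8)+(z+z)))+(((7*b)*(1+9))*((1*x)+(6*z))))+((((0+a)+(5+7))+((6*7)+(z+2)))+(((b*y)+(z*a))+(7+9))))) -> (((((x*5)+0)*((0+8)+(z+z)))+(((7*b)*(1+9))*((1*x)+(6*z))))+((((0+a)+(5+7))+((6*7)+(z+2)))+(((b*y)+(z*a))+(7+9))))
Step 2: at LLL: ((x*5)+0) -> (x*5); overall: (((((x*5)+0)*((0+8)+(z+z)))+(((7*b)*(1+9))*((1*x)+(6*z))))+((((0+a)+(5+7))+((6*7)+(z+2)))+(((b*y)+(z*a))+(7+9)))) -> ((((x*5)*((0+8)+(z+z)))+(((7*b)*(1+9))*((1*x)+(6*z))))+((((0+a)+(5+7))+((6*7)+(z+2)))+(((b*y)+(z*a))+(7+9))))
Step 3: at LLRL: (0+8) -> 8; overall: ((((x*5)*((0+8)+(z+z)))+(((7*b)*(1+9))*((1*x)+(6*z))))+((((0+a)+(5+7))+((6*7)+(z+2)))+(((b*y)+(z*a))+(7+9)))) -> ((((x*5)*(8+(z+z)))+(((7*b)*(1+9))*((1*x)+(6*z))))+((((0+a)+(5+7))+((6*7)+(z+2)))+(((b*y)+(z*a))+(7+9))))
Step 4: at LRLR: (1+9) -> 10; overall: ((((x*5)*(8+(z+z)))+(((7*b)*(1+9))*((1*x)+(6*z))))+((((0+a)+(5+7))+((6*7)+(z+2)))+(((b*y)+(z*a))+(7+9)))) -> ((((x*5)*(8+(z+z)))+(((7*b)*10)*((1*x)+(6*z))))+((((0+a)+(5+7))+((6*7)+(z+2)))+(((b*y)+(z*a))+(7+9))))
Step 5: at LRRL: (1*x) -> x; overall: ((((x*5)*(8+(z+z)))+(((7*b)*10)*((1*x)+(6*z))))+((((0+a)+(5+7))+((6*7)+(z+2)))+(((b*y)+(z*a))+(7+9)))) -> ((((x*5)*(8+(z+z)))+(((7*b)*10)*(x+(6*z))))+((((0+a)+(5+7))+((6*7)+(z+2)))+(((b*y)+(z*a))+(7+9))))
Step 6: at RLLL: (0+a) -> a; overall: ((((x*5)*(8+(z+z)))+(((7*b)*10)*(x+(6*z))))+((((0+a)+(5+7))+((6*7)+(z+2)))+(((b*y)+(z*a))+(7+9)))) -> ((((x*5)*(8+(z+z)))+(((7*b)*10)*(x+(6*z))))+(((a+(5+7))+((6*7)+(z+2)))+(((b*y)+(z*a))+(7+9))))
Step 7: at RLLR: (5+7) -> 12; overall: ((((x*5)*(8+(z+z)))+(((7*b)*10)*(x+(6*z))))+(((a+(5+7))+((6*7)+(z+2)))+(((b*y)+(z*a))+(7+9)))) -> ((((x*5)*(8+(z+z)))+(((7*b)*10)*(x+(6*z))))+(((a+12)+((6*7)+(z+2)))+(((b*y)+(z*a))+(7+9))))
Step 8: at RLRL: (6*7) -> 42; overall: ((((x*5)*(8+(z+z)))+(((7*b)*10)*(x+(6*z))))+(((a+12)+((6*7)+(z+2)))+(((b*y)+(z*a))+(7+9)))) -> ((((x*5)*(8+(z+z)))+(((7*b)*10)*(x+(6*z))))+(((a+12)+(42+(z+2)))+(((b*y)+(z*a))+(7+9))))
Step 9: at RRR: (7+9) -> 16; overall: ((((x*5)*(8+(z+z)))+(((7*b)*10)*(x+(6*z))))+(((a+12)+(42+(z+2)))+(((b*y)+(z*a))+(7+9)))) -> ((((x*5)*(8+(z+z)))+(((7*b)*10)*(x+(6*z))))+(((a+12)+(42+(z+2)))+(((b*y)+(z*a))+16)))
Fixed point: ((((x*5)*(8+(z+z)))+(((7*b)*10)*(x+(6*z))))+(((a+12)+(42+(z+2)))+(((b*y)+(z*a))+16)))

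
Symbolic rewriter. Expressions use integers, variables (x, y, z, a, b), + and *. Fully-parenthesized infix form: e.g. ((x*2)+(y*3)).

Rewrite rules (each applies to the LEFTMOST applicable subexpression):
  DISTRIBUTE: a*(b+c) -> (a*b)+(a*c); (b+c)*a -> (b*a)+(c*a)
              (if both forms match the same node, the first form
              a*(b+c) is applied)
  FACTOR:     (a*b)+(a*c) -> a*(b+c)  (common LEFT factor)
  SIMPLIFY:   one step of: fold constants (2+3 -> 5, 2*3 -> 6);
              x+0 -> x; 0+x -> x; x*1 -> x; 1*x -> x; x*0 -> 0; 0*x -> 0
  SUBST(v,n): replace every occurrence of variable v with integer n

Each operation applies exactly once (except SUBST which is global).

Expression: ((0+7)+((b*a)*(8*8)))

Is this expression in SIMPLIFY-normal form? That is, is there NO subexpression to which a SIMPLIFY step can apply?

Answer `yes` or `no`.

Answer: no

Derivation:
Expression: ((0+7)+((b*a)*(8*8)))
Scanning for simplifiable subexpressions (pre-order)...
  at root: ((0+7)+((b*a)*(8*8))) (not simplifiable)
  at L: (0+7) (SIMPLIFIABLE)
  at R: ((b*a)*(8*8)) (not simplifiable)
  at RL: (b*a) (not simplifiable)
  at RR: (8*8) (SIMPLIFIABLE)
Found simplifiable subexpr at path L: (0+7)
One SIMPLIFY step would give: (7+((b*a)*(8*8)))
-> NOT in normal form.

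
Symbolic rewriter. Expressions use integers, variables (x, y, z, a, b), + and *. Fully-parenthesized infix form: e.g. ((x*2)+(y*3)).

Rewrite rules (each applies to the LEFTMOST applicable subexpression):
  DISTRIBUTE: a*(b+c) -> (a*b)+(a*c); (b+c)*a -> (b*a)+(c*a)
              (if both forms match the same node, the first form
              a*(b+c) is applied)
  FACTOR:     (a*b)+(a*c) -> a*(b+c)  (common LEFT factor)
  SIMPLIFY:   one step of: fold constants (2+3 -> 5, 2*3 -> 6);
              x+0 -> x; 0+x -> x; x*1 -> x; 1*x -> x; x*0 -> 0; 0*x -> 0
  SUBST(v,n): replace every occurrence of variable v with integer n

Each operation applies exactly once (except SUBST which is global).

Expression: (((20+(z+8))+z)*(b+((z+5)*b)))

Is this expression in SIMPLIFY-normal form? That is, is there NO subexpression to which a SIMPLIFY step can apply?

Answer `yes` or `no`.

Expression: (((20+(z+8))+z)*(b+((z+5)*b)))
Scanning for simplifiable subexpressions (pre-order)...
  at root: (((20+(z+8))+z)*(b+((z+5)*b))) (not simplifiable)
  at L: ((20+(z+8))+z) (not simplifiable)
  at LL: (20+(z+8)) (not simplifiable)
  at LLR: (z+8) (not simplifiable)
  at R: (b+((z+5)*b)) (not simplifiable)
  at RR: ((z+5)*b) (not simplifiable)
  at RRL: (z+5) (not simplifiable)
Result: no simplifiable subexpression found -> normal form.

Answer: yes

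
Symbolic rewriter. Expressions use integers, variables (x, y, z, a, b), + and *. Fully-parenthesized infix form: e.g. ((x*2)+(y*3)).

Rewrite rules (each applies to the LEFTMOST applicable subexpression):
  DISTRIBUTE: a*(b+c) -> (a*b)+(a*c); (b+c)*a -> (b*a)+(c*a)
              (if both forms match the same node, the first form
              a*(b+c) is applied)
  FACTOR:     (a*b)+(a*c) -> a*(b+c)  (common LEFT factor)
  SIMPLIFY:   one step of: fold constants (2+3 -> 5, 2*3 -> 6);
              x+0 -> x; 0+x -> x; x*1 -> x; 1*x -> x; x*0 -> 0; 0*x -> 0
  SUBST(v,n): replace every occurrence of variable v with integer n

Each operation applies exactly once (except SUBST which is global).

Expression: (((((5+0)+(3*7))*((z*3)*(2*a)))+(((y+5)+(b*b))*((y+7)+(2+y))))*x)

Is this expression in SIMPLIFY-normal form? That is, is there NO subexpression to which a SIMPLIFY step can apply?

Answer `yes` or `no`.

Expression: (((((5+0)+(3*7))*((z*3)*(2*a)))+(((y+5)+(b*b))*((y+7)+(2+y))))*x)
Scanning for simplifiable subexpressions (pre-order)...
  at root: (((((5+0)+(3*7))*((z*3)*(2*a)))+(((y+5)+(b*b))*((y+7)+(2+y))))*x) (not simplifiable)
  at L: ((((5+0)+(3*7))*((z*3)*(2*a)))+(((y+5)+(b*b))*((y+7)+(2+y)))) (not simplifiable)
  at LL: (((5+0)+(3*7))*((z*3)*(2*a))) (not simplifiable)
  at LLL: ((5+0)+(3*7)) (not simplifiable)
  at LLLL: (5+0) (SIMPLIFIABLE)
  at LLLR: (3*7) (SIMPLIFIABLE)
  at LLR: ((z*3)*(2*a)) (not simplifiable)
  at LLRL: (z*3) (not simplifiable)
  at LLRR: (2*a) (not simplifiable)
  at LR: (((y+5)+(b*b))*((y+7)+(2+y))) (not simplifiable)
  at LRL: ((y+5)+(b*b)) (not simplifiable)
  at LRLL: (y+5) (not simplifiable)
  at LRLR: (b*b) (not simplifiable)
  at LRR: ((y+7)+(2+y)) (not simplifiable)
  at LRRL: (y+7) (not simplifiable)
  at LRRR: (2+y) (not simplifiable)
Found simplifiable subexpr at path LLLL: (5+0)
One SIMPLIFY step would give: ((((5+(3*7))*((z*3)*(2*a)))+(((y+5)+(b*b))*((y+7)+(2+y))))*x)
-> NOT in normal form.

Answer: no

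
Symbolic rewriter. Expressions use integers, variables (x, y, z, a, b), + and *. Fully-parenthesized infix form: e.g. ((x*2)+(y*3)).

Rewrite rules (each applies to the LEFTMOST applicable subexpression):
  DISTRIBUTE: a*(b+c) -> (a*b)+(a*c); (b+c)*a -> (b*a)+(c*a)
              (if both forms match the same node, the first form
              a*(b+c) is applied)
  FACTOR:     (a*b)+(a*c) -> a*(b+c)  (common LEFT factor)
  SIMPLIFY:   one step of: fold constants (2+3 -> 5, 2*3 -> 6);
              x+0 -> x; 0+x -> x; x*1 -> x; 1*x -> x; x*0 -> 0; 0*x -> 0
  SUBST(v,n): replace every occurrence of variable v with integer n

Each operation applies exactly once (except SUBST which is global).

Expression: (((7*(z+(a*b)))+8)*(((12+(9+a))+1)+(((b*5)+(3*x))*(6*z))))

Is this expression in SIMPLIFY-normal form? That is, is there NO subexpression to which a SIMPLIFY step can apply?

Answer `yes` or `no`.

Answer: yes

Derivation:
Expression: (((7*(z+(a*b)))+8)*(((12+(9+a))+1)+(((b*5)+(3*x))*(6*z))))
Scanning for simplifiable subexpressions (pre-order)...
  at root: (((7*(z+(a*b)))+8)*(((12+(9+a))+1)+(((b*5)+(3*x))*(6*z)))) (not simplifiable)
  at L: ((7*(z+(a*b)))+8) (not simplifiable)
  at LL: (7*(z+(a*b))) (not simplifiable)
  at LLR: (z+(a*b)) (not simplifiable)
  at LLRR: (a*b) (not simplifiable)
  at R: (((12+(9+a))+1)+(((b*5)+(3*x))*(6*z))) (not simplifiable)
  at RL: ((12+(9+a))+1) (not simplifiable)
  at RLL: (12+(9+a)) (not simplifiable)
  at RLLR: (9+a) (not simplifiable)
  at RR: (((b*5)+(3*x))*(6*z)) (not simplifiable)
  at RRL: ((b*5)+(3*x)) (not simplifiable)
  at RRLL: (b*5) (not simplifiable)
  at RRLR: (3*x) (not simplifiable)
  at RRR: (6*z) (not simplifiable)
Result: no simplifiable subexpression found -> normal form.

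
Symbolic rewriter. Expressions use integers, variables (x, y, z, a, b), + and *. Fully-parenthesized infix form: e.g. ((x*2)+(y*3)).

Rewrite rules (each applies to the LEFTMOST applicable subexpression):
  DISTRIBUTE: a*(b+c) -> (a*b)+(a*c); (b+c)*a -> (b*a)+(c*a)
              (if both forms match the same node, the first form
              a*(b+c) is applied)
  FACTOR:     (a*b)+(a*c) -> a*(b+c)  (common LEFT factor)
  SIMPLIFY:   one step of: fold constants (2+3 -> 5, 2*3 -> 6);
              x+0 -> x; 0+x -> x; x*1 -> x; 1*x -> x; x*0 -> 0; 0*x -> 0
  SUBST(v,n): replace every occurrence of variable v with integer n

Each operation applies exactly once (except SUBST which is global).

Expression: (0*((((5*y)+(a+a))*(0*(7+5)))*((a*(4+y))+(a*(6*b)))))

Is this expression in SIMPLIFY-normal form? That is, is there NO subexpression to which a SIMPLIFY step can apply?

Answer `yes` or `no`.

Expression: (0*((((5*y)+(a+a))*(0*(7+5)))*((a*(4+y))+(a*(6*b)))))
Scanning for simplifiable subexpressions (pre-order)...
  at root: (0*((((5*y)+(a+a))*(0*(7+5)))*((a*(4+y))+(a*(6*b))))) (SIMPLIFIABLE)
  at R: ((((5*y)+(a+a))*(0*(7+5)))*((a*(4+y))+(a*(6*b)))) (not simplifiable)
  at RL: (((5*y)+(a+a))*(0*(7+5))) (not simplifiable)
  at RLL: ((5*y)+(a+a)) (not simplifiable)
  at RLLL: (5*y) (not simplifiable)
  at RLLR: (a+a) (not simplifiable)
  at RLR: (0*(7+5)) (SIMPLIFIABLE)
  at RLRR: (7+5) (SIMPLIFIABLE)
  at RR: ((a*(4+y))+(a*(6*b))) (not simplifiable)
  at RRL: (a*(4+y)) (not simplifiable)
  at RRLR: (4+y) (not simplifiable)
  at RRR: (a*(6*b)) (not simplifiable)
  at RRRR: (6*b) (not simplifiable)
Found simplifiable subexpr at path root: (0*((((5*y)+(a+a))*(0*(7+5)))*((a*(4+y))+(a*(6*b)))))
One SIMPLIFY step would give: 0
-> NOT in normal form.

Answer: no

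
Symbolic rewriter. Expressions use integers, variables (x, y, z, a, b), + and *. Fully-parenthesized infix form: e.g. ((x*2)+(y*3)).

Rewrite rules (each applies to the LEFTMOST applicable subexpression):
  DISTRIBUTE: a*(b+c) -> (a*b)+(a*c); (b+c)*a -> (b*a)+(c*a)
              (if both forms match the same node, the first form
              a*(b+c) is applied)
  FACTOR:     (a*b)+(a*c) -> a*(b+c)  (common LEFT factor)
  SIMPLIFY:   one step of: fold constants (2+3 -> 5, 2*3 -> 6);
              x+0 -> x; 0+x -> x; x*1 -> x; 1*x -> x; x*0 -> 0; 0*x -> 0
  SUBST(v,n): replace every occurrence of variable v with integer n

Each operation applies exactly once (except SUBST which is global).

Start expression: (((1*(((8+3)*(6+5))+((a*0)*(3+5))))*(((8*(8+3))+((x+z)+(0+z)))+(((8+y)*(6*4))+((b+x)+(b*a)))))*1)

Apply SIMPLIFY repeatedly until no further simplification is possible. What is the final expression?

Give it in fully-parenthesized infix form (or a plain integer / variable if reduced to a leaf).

Start: (((1*(((8+3)*(6+5))+((a*0)*(3+5))))*(((8*(8+3))+((x+z)+(0+z)))+(((8+y)*(6*4))+((b+x)+(b*a)))))*1)
Step 1: at root: (((1*(((8+3)*(6+5))+((a*0)*(3+5))))*(((8*(8+3))+((x+z)+(0+z)))+(((8+y)*(6*4))+((b+x)+(b*a)))))*1) -> ((1*(((8+3)*(6+5))+((a*0)*(3+5))))*(((8*(8+3))+((x+z)+(0+z)))+(((8+y)*(6*4))+((b+x)+(b*a))))); overall: (((1*(((8+3)*(6+5))+((a*0)*(3+5))))*(((8*(8+3))+((x+z)+(0+z)))+(((8+y)*(6*4))+((b+x)+(b*a)))))*1) -> ((1*(((8+3)*(6+5))+((a*0)*(3+5))))*(((8*(8+3))+((x+z)+(0+z)))+(((8+y)*(6*4))+((b+x)+(b*a)))))
Step 2: at L: (1*(((8+3)*(6+5))+((a*0)*(3+5)))) -> (((8+3)*(6+5))+((a*0)*(3+5))); overall: ((1*(((8+3)*(6+5))+((a*0)*(3+5))))*(((8*(8+3))+((x+z)+(0+z)))+(((8+y)*(6*4))+((b+x)+(b*a))))) -> ((((8+3)*(6+5))+((a*0)*(3+5)))*(((8*(8+3))+((x+z)+(0+z)))+(((8+y)*(6*4))+((b+x)+(b*a)))))
Step 3: at LLL: (8+3) -> 11; overall: ((((8+3)*(6+5))+((a*0)*(3+5)))*(((8*(8+3))+((x+z)+(0+z)))+(((8+y)*(6*4))+((b+x)+(b*a))))) -> (((11*(6+5))+((a*0)*(3+5)))*(((8*(8+3))+((x+z)+(0+z)))+(((8+y)*(6*4))+((b+x)+(b*a)))))
Step 4: at LLR: (6+5) -> 11; overall: (((11*(6+5))+((a*0)*(3+5)))*(((8*(8+3))+((x+z)+(0+z)))+(((8+y)*(6*4))+((b+x)+(b*a))))) -> (((11*11)+((a*0)*(3+5)))*(((8*(8+3))+((x+z)+(0+z)))+(((8+y)*(6*4))+((b+x)+(b*a)))))
Step 5: at LL: (11*11) -> 121; overall: (((11*11)+((a*0)*(3+5)))*(((8*(8+3))+((x+z)+(0+z)))+(((8+y)*(6*4))+((b+x)+(b*a))))) -> ((121+((a*0)*(3+5)))*(((8*(8+3))+((x+z)+(0+z)))+(((8+y)*(6*4))+((b+x)+(b*a)))))
Step 6: at LRL: (a*0) -> 0; overall: ((121+((a*0)*(3+5)))*(((8*(8+3))+((x+z)+(0+z)))+(((8+y)*(6*4))+((b+x)+(b*a))))) -> ((121+(0*(3+5)))*(((8*(8+3))+((x+z)+(0+z)))+(((8+y)*(6*4))+((b+x)+(b*a)))))
Step 7: at LR: (0*(3+5)) -> 0; overall: ((121+(0*(3+5)))*(((8*(8+3))+((x+z)+(0+z)))+(((8+y)*(6*4))+((b+x)+(b*a))))) -> ((121+0)*(((8*(8+3))+((x+z)+(0+z)))+(((8+y)*(6*4))+((b+x)+(b*a)))))
Step 8: at L: (121+0) -> 121; overall: ((121+0)*(((8*(8+3))+((x+z)+(0+z)))+(((8+y)*(6*4))+((b+x)+(b*a))))) -> (121*(((8*(8+3))+((x+z)+(0+z)))+(((8+y)*(6*4))+((b+x)+(b*a)))))
Step 9: at RLLR: (8+3) -> 11; overall: (121*(((8*(8+3))+((x+z)+(0+z)))+(((8+y)*(6*4))+((b+x)+(b*a))))) -> (121*(((8*11)+((x+z)+(0+z)))+(((8+y)*(6*4))+((b+x)+(b*a)))))
Step 10: at RLL: (8*11) -> 88; overall: (121*(((8*11)+((x+z)+(0+z)))+(((8+y)*(6*4))+((b+x)+(b*a))))) -> (121*((88+((x+z)+(0+z)))+(((8+y)*(6*4))+((b+x)+(b*a)))))
Step 11: at RLRR: (0+z) -> z; overall: (121*((88+((x+z)+(0+z)))+(((8+y)*(6*4))+((b+x)+(b*a))))) -> (121*((88+((x+z)+z))+(((8+y)*(6*4))+((b+x)+(b*a)))))
Step 12: at RRLR: (6*4) -> 24; overall: (121*((88+((x+z)+z))+(((8+y)*(6*4))+((b+x)+(b*a))))) -> (121*((88+((x+z)+z))+(((8+y)*24)+((b+x)+(b*a)))))
Fixed point: (121*((88+((x+z)+z))+(((8+y)*24)+((b+x)+(b*a)))))

Answer: (121*((88+((x+z)+z))+(((8+y)*24)+((b+x)+(b*a)))))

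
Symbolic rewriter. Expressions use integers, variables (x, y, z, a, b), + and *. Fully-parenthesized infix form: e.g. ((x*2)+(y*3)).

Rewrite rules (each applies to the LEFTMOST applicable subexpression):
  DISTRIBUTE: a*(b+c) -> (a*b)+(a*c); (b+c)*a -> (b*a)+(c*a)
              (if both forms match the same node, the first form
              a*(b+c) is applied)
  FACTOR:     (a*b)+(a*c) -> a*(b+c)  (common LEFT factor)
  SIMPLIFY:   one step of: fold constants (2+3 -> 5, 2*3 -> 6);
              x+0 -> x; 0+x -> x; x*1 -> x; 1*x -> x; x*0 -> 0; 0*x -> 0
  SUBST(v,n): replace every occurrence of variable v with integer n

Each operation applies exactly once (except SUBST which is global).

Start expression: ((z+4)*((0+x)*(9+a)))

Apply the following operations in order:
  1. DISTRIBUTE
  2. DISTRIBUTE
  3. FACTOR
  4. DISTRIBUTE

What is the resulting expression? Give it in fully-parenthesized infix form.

Answer: ((z*(((0+x)*9)+((0+x)*a)))+(4*((0+x)*(9+a))))

Derivation:
Start: ((z+4)*((0+x)*(9+a)))
Apply DISTRIBUTE at root (target: ((z+4)*((0+x)*(9+a)))): ((z+4)*((0+x)*(9+a))) -> ((z*((0+x)*(9+a)))+(4*((0+x)*(9+a))))
Apply DISTRIBUTE at LR (target: ((0+x)*(9+a))): ((z*((0+x)*(9+a)))+(4*((0+x)*(9+a)))) -> ((z*(((0+x)*9)+((0+x)*a)))+(4*((0+x)*(9+a))))
Apply FACTOR at LR (target: (((0+x)*9)+((0+x)*a))): ((z*(((0+x)*9)+((0+x)*a)))+(4*((0+x)*(9+a)))) -> ((z*((0+x)*(9+a)))+(4*((0+x)*(9+a))))
Apply DISTRIBUTE at LR (target: ((0+x)*(9+a))): ((z*((0+x)*(9+a)))+(4*((0+x)*(9+a)))) -> ((z*(((0+x)*9)+((0+x)*a)))+(4*((0+x)*(9+a))))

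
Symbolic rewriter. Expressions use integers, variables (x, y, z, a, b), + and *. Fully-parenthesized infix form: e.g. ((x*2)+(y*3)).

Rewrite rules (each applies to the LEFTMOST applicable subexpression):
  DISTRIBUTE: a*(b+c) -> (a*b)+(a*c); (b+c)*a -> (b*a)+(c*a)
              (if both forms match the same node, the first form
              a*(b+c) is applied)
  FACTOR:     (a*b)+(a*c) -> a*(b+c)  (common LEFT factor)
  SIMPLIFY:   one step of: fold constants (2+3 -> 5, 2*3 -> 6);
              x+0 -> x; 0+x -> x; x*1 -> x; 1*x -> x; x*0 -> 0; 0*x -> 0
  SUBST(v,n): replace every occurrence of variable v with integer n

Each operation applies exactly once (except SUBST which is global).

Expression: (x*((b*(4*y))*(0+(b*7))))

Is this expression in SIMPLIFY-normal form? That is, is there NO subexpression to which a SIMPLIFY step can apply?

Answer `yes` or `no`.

Expression: (x*((b*(4*y))*(0+(b*7))))
Scanning for simplifiable subexpressions (pre-order)...
  at root: (x*((b*(4*y))*(0+(b*7)))) (not simplifiable)
  at R: ((b*(4*y))*(0+(b*7))) (not simplifiable)
  at RL: (b*(4*y)) (not simplifiable)
  at RLR: (4*y) (not simplifiable)
  at RR: (0+(b*7)) (SIMPLIFIABLE)
  at RRR: (b*7) (not simplifiable)
Found simplifiable subexpr at path RR: (0+(b*7))
One SIMPLIFY step would give: (x*((b*(4*y))*(b*7)))
-> NOT in normal form.

Answer: no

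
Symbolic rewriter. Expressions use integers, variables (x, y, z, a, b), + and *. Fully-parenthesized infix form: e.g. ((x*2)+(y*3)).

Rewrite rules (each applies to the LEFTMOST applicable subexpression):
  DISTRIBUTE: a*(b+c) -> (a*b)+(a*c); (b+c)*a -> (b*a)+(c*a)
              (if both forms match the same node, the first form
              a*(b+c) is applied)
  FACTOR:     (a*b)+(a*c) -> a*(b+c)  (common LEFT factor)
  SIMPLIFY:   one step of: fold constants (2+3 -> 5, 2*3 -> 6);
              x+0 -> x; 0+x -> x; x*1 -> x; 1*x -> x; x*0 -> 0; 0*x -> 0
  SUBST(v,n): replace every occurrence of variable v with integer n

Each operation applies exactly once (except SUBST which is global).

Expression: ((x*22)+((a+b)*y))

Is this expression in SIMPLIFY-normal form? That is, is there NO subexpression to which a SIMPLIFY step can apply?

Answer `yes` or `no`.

Answer: yes

Derivation:
Expression: ((x*22)+((a+b)*y))
Scanning for simplifiable subexpressions (pre-order)...
  at root: ((x*22)+((a+b)*y)) (not simplifiable)
  at L: (x*22) (not simplifiable)
  at R: ((a+b)*y) (not simplifiable)
  at RL: (a+b) (not simplifiable)
Result: no simplifiable subexpression found -> normal form.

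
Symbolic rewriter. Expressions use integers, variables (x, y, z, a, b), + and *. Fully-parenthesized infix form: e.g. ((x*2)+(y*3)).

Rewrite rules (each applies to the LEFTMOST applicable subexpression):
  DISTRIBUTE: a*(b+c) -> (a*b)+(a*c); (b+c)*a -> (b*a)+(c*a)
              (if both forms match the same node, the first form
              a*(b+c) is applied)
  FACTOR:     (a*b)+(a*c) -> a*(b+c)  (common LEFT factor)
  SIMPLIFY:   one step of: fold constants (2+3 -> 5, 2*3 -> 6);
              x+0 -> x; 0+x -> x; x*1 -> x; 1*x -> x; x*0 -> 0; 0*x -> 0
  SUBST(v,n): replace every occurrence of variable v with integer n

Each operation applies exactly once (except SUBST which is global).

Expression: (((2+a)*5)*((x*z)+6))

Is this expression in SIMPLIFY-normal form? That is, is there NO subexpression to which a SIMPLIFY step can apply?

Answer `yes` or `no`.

Answer: yes

Derivation:
Expression: (((2+a)*5)*((x*z)+6))
Scanning for simplifiable subexpressions (pre-order)...
  at root: (((2+a)*5)*((x*z)+6)) (not simplifiable)
  at L: ((2+a)*5) (not simplifiable)
  at LL: (2+a) (not simplifiable)
  at R: ((x*z)+6) (not simplifiable)
  at RL: (x*z) (not simplifiable)
Result: no simplifiable subexpression found -> normal form.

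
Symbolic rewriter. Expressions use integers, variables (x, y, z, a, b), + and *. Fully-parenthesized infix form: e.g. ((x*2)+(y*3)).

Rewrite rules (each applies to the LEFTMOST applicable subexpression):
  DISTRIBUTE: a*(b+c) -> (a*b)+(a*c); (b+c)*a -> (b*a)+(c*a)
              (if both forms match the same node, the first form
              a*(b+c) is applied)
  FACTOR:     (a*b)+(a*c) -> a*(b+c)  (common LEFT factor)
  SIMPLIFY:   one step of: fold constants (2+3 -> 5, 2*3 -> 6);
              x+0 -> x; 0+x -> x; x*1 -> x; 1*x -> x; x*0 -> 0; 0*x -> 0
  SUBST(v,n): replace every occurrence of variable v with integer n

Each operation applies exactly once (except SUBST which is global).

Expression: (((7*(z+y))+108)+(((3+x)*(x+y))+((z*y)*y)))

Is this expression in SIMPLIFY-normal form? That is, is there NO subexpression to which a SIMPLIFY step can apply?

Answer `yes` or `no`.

Expression: (((7*(z+y))+108)+(((3+x)*(x+y))+((z*y)*y)))
Scanning for simplifiable subexpressions (pre-order)...
  at root: (((7*(z+y))+108)+(((3+x)*(x+y))+((z*y)*y))) (not simplifiable)
  at L: ((7*(z+y))+108) (not simplifiable)
  at LL: (7*(z+y)) (not simplifiable)
  at LLR: (z+y) (not simplifiable)
  at R: (((3+x)*(x+y))+((z*y)*y)) (not simplifiable)
  at RL: ((3+x)*(x+y)) (not simplifiable)
  at RLL: (3+x) (not simplifiable)
  at RLR: (x+y) (not simplifiable)
  at RR: ((z*y)*y) (not simplifiable)
  at RRL: (z*y) (not simplifiable)
Result: no simplifiable subexpression found -> normal form.

Answer: yes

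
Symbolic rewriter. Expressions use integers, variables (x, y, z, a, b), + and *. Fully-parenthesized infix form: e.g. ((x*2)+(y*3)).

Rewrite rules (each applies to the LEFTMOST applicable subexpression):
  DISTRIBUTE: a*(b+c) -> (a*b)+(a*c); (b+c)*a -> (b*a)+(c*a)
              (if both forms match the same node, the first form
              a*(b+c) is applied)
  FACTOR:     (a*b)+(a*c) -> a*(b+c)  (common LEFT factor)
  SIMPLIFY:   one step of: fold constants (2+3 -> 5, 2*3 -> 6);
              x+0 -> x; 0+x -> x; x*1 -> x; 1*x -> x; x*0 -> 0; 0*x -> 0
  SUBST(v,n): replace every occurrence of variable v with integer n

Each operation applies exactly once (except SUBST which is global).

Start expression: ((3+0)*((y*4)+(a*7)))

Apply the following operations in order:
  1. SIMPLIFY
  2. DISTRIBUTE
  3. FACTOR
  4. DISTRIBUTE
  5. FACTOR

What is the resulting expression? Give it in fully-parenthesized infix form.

Answer: (3*((y*4)+(a*7)))

Derivation:
Start: ((3+0)*((y*4)+(a*7)))
Apply SIMPLIFY at L (target: (3+0)): ((3+0)*((y*4)+(a*7))) -> (3*((y*4)+(a*7)))
Apply DISTRIBUTE at root (target: (3*((y*4)+(a*7)))): (3*((y*4)+(a*7))) -> ((3*(y*4))+(3*(a*7)))
Apply FACTOR at root (target: ((3*(y*4))+(3*(a*7)))): ((3*(y*4))+(3*(a*7))) -> (3*((y*4)+(a*7)))
Apply DISTRIBUTE at root (target: (3*((y*4)+(a*7)))): (3*((y*4)+(a*7))) -> ((3*(y*4))+(3*(a*7)))
Apply FACTOR at root (target: ((3*(y*4))+(3*(a*7)))): ((3*(y*4))+(3*(a*7))) -> (3*((y*4)+(a*7)))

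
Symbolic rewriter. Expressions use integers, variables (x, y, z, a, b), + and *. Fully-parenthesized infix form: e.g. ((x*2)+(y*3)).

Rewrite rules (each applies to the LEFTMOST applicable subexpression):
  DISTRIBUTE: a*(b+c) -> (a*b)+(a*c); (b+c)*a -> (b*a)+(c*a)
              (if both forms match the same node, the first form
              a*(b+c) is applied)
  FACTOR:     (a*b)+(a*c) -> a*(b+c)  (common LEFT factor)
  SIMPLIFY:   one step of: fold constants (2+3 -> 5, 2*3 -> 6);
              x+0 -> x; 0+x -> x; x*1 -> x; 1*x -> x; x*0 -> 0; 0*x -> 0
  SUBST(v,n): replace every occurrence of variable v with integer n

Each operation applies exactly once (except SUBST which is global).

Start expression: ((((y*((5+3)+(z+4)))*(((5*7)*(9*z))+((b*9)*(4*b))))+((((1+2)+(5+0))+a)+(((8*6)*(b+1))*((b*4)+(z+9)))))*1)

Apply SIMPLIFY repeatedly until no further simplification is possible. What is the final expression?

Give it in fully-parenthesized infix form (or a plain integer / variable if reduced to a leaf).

Start: ((((y*((5+3)+(z+4)))*(((5*7)*(9*z))+((b*9)*(4*b))))+((((1+2)+(5+0))+a)+(((8*6)*(b+1))*((b*4)+(z+9)))))*1)
Step 1: at root: ((((y*((5+3)+(z+4)))*(((5*7)*(9*z))+((b*9)*(4*b))))+((((1+2)+(5+0))+a)+(((8*6)*(b+1))*((b*4)+(z+9)))))*1) -> (((y*((5+3)+(z+4)))*(((5*7)*(9*z))+((b*9)*(4*b))))+((((1+2)+(5+0))+a)+(((8*6)*(b+1))*((b*4)+(z+9))))); overall: ((((y*((5+3)+(z+4)))*(((5*7)*(9*z))+((b*9)*(4*b))))+((((1+2)+(5+0))+a)+(((8*6)*(b+1))*((b*4)+(z+9)))))*1) -> (((y*((5+3)+(z+4)))*(((5*7)*(9*z))+((b*9)*(4*b))))+((((1+2)+(5+0))+a)+(((8*6)*(b+1))*((b*4)+(z+9)))))
Step 2: at LLRL: (5+3) -> 8; overall: (((y*((5+3)+(z+4)))*(((5*7)*(9*z))+((b*9)*(4*b))))+((((1+2)+(5+0))+a)+(((8*6)*(b+1))*((b*4)+(z+9))))) -> (((y*(8+(z+4)))*(((5*7)*(9*z))+((b*9)*(4*b))))+((((1+2)+(5+0))+a)+(((8*6)*(b+1))*((b*4)+(z+9)))))
Step 3: at LRLL: (5*7) -> 35; overall: (((y*(8+(z+4)))*(((5*7)*(9*z))+((b*9)*(4*b))))+((((1+2)+(5+0))+a)+(((8*6)*(b+1))*((b*4)+(z+9))))) -> (((y*(8+(z+4)))*((35*(9*z))+((b*9)*(4*b))))+((((1+2)+(5+0))+a)+(((8*6)*(b+1))*((b*4)+(z+9)))))
Step 4: at RLLL: (1+2) -> 3; overall: (((y*(8+(z+4)))*((35*(9*z))+((b*9)*(4*b))))+((((1+2)+(5+0))+a)+(((8*6)*(b+1))*((b*4)+(z+9))))) -> (((y*(8+(z+4)))*((35*(9*z))+((b*9)*(4*b))))+(((3+(5+0))+a)+(((8*6)*(b+1))*((b*4)+(z+9)))))
Step 5: at RLLR: (5+0) -> 5; overall: (((y*(8+(z+4)))*((35*(9*z))+((b*9)*(4*b))))+(((3+(5+0))+a)+(((8*6)*(b+1))*((b*4)+(z+9))))) -> (((y*(8+(z+4)))*((35*(9*z))+((b*9)*(4*b))))+(((3+5)+a)+(((8*6)*(b+1))*((b*4)+(z+9)))))
Step 6: at RLL: (3+5) -> 8; overall: (((y*(8+(z+4)))*((35*(9*z))+((b*9)*(4*b))))+(((3+5)+a)+(((8*6)*(b+1))*((b*4)+(z+9))))) -> (((y*(8+(z+4)))*((35*(9*z))+((b*9)*(4*b))))+((8+a)+(((8*6)*(b+1))*((b*4)+(z+9)))))
Step 7: at RRLL: (8*6) -> 48; overall: (((y*(8+(z+4)))*((35*(9*z))+((b*9)*(4*b))))+((8+a)+(((8*6)*(b+1))*((b*4)+(z+9))))) -> (((y*(8+(z+4)))*((35*(9*z))+((b*9)*(4*b))))+((8+a)+((48*(b+1))*((b*4)+(z+9)))))
Fixed point: (((y*(8+(z+4)))*((35*(9*z))+((b*9)*(4*b))))+((8+a)+((48*(b+1))*((b*4)+(z+9)))))

Answer: (((y*(8+(z+4)))*((35*(9*z))+((b*9)*(4*b))))+((8+a)+((48*(b+1))*((b*4)+(z+9)))))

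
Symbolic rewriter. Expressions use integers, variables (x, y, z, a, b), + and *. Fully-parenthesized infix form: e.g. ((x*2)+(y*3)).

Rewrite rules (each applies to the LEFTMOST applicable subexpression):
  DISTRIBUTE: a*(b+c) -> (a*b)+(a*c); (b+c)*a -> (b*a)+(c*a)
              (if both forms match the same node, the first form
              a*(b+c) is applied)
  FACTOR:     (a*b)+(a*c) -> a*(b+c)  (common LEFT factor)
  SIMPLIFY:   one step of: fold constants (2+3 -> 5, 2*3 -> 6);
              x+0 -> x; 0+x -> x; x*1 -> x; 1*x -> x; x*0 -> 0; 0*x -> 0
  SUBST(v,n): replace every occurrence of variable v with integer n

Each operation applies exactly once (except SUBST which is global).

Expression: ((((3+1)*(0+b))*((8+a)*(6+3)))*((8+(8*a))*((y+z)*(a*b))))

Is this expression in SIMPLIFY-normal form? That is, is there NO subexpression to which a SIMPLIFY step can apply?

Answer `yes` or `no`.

Answer: no

Derivation:
Expression: ((((3+1)*(0+b))*((8+a)*(6+3)))*((8+(8*a))*((y+z)*(a*b))))
Scanning for simplifiable subexpressions (pre-order)...
  at root: ((((3+1)*(0+b))*((8+a)*(6+3)))*((8+(8*a))*((y+z)*(a*b)))) (not simplifiable)
  at L: (((3+1)*(0+b))*((8+a)*(6+3))) (not simplifiable)
  at LL: ((3+1)*(0+b)) (not simplifiable)
  at LLL: (3+1) (SIMPLIFIABLE)
  at LLR: (0+b) (SIMPLIFIABLE)
  at LR: ((8+a)*(6+3)) (not simplifiable)
  at LRL: (8+a) (not simplifiable)
  at LRR: (6+3) (SIMPLIFIABLE)
  at R: ((8+(8*a))*((y+z)*(a*b))) (not simplifiable)
  at RL: (8+(8*a)) (not simplifiable)
  at RLR: (8*a) (not simplifiable)
  at RR: ((y+z)*(a*b)) (not simplifiable)
  at RRL: (y+z) (not simplifiable)
  at RRR: (a*b) (not simplifiable)
Found simplifiable subexpr at path LLL: (3+1)
One SIMPLIFY step would give: (((4*(0+b))*((8+a)*(6+3)))*((8+(8*a))*((y+z)*(a*b))))
-> NOT in normal form.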